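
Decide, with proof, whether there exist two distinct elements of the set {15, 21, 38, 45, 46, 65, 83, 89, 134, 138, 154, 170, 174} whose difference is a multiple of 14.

No such pair exists.

Two integers differ by a multiple of 14 exactly when they have the same residue mod 14. The residues are 15↦1, 21↦7, 38↦10, 45↦3, 46↦4, 65↦9, 83↦13, 89↦5, 134↦8, 138↦12, 154↦0, 170↦2, 174↦6.
All 13 residues are distinct, so no two elements differ by a multiple of 14.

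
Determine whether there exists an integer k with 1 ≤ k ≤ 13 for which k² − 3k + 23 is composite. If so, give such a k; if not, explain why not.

k = 13

At k = 13: 13² − 3·13 + 23 = 153 = 3·51, which is composite.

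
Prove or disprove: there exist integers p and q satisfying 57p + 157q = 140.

p = 30, q = -10

Since gcd(57, 157) = 1, every integer is an integer combination of 57 and 157.
Run the Euclidean algorithm on 157 and 57: 157 = 2·57 + 43, 57 = 1·43 + 14, 43 = 3·14 + 1, 14 = 14·1 + 0.
Back-substituting, 1 = 43 − 3·14 = 43 − 3·(57 − 1·43) = −3·57 + 4·43 = −3·57 + 4·(157 − 2·57) = 4·157 − 11·57; that is, 57·(-11) + 157·4 = 1.
Times 140: 57·(-1540) + 157·560 = 140, so (-1540, 560) solves it.
The general solution is p = -1540 + 157k, q = 560 − 57k; taking k = 10 gives the smaller pair p = 30, q = -10.
Check: 57·30 + 157·(-10) = 1710 − 1570 = 140. ✓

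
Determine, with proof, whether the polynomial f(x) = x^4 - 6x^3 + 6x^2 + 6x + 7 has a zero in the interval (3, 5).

f(3) = -2 and f(5) = 62, which have opposite signs.
Since f is a polynomial it is continuous on [3, 5].
By the Intermediate Value Theorem, f takes the value 0 somewhere in the open interval.

Such a root exists.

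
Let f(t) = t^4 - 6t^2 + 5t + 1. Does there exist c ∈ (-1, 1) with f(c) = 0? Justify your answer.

Yes, such a c exists.

f(-1) = -9 and f(1) = 1, which have opposite signs.
Since f is a polynomial it is continuous on [-1, 1].
By the Intermediate Value Theorem f must vanish at some point of (-1, 1).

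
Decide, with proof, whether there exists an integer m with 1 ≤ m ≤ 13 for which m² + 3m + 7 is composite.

At m = 7: 7² + 3·7 + 7 = 77 = 7·11, which is composite.

m = 7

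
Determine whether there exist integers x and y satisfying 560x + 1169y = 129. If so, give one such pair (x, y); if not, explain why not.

There are no such integers.

Any value of 560x + 1169y is a multiple of gcd(560, 1169) = 7.
But 129 = 7·18 + 3, so 7 ∤ 129.
Therefore 560x + 1169y = 129 has no solution in integers.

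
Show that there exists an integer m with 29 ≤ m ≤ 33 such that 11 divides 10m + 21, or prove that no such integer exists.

At m = 32 we get 10·32 + 21 = 341, and 341 = 11·31.

m = 32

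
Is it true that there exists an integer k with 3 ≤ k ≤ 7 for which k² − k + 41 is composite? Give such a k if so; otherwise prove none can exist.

The values for k = 3, 4, …, 7 are 47, 53, 61, 71, 83, and each of these is prime.
So no value in the range makes the expression composite.

There is no such integer k in that range.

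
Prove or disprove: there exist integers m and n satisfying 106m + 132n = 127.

No such integers exist.

gcd(106, 132) = 2, so every integer of the form 106m + 132n is a multiple of 2.
But 127 is not a multiple of 2 (it leaves remainder 1).
Therefore 106m + 132n = 127 has no solution in integers.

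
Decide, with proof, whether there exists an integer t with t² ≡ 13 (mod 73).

73 is prime, so by Euler's criterion 13 is a square mod 73 iff 13^((73−1)/2) = 13^36 ≡ 1 (mod 73).
Repeated squaring mod 73: 13^2 = 169 ≡ 23; 13^4 ≡ 23² = 529 ≡ 18; 13^8 ≡ 18² = 324 ≡ 32; 13^16 ≡ 32² = 1024 ≡ 2; 13^32 ≡ 2² = 4 ≡ 4.
Since 36 = 32 + 4, 13^36 ≡ 4 · 18; multiplying out mod 73: 4·18 = 72 ≡ 72. Thus 13^36 ≡ 72 ≡ −1 (mod 73).
The value −1 means 13 is a non-residue modulo 73, so t² ≡ 13 (mod 73) is impossible.

No, no such integer exists.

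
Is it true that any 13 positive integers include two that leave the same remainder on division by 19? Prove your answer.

No, the set {93, 94, 95, 96, 97, 98, 99, 100, 101, 102, 103, 104, 105} is a counterexample.

Take the 13 consecutive integers 93, 94, …, 105: their residues mod 19 are all distinct because 13 ≤ 19.
So no two of them leave the same remainder on division by 19; the claim fails for this set.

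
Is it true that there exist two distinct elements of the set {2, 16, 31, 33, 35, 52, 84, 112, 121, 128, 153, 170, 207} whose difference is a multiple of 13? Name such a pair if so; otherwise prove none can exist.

No, no such pair exists.

Reduce each element modulo 13: 2↦2, 16↦3, 31↦5, 33↦7, 35↦9, 52↦0, 84↦6, 112↦8, 121↦4, 128↦11, 153↦10, 170↦1, 207↦12.
These 13 residues are pairwise different, hence no difference of two elements is divisible by 13.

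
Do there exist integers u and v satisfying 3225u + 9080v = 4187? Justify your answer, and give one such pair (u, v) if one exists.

Any value of 3225u + 9080v is a multiple of gcd(3225, 9080) = 5.
But 4187 = 5·837 + 2, so 5 ∤ 4187.
Therefore 3225u + 9080v = 4187 has no solution in integers.

No such integers exist.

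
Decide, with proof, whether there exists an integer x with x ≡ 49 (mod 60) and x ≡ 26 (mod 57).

Reduce both congruences modulo 3, which divides 60 and 57: they say x ≡ 49 (mod 3) and x ≡ 26 (mod 3).
But 49 mod 3 = 1 while 26 mod 3 = 2, a contradiction.
Hence the system has no solution.

No such integer exists.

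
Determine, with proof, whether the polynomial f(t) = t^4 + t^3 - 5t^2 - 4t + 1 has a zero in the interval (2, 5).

f(2) = -3 and f(5) = 606, which have opposite signs.
f is continuous everywhere (it is a polynomial), in particular on [2, 5].
By the Intermediate Value Theorem f must vanish at some point of (2, 5).

Such a root exists.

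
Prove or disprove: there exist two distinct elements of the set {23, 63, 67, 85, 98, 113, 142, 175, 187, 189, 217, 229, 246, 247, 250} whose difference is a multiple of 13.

85 mod 13 = 7 and 98 mod 13 = 7, so 98 − 85 = 13 = 1·13.

85 and 98 are such a pair.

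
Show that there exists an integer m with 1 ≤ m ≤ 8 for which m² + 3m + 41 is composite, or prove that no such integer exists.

m = 7

At m = 7: 7² + 3·7 + 41 = 111 = 3·37, which is composite.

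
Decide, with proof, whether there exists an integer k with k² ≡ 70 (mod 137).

There is no such integer.

Apply Euler's criterion with the prime 137: 70 is a quadratic residue iff 70^68 ≡ 1 (mod 137), and a non-residue iff it is ≡ −1.
Squaring successively (mod 137): 70^2 = 4900 ≡ 105; 70^4 ≡ 105² = 11025 ≡ 65; 70^8 ≡ 65² = 4225 ≡ 115; 70^16 ≡ 115² = 13225 ≡ 73; 70^32 ≡ 73² = 5329 ≡ 123; 70^64 ≡ 123² = 15129 ≡ 59.
Since 68 = 64 + 4, 70^68 ≡ 59 · 65; multiplying out mod 137: 59·65 = 3835 ≡ 136. Thus 70^68 ≡ 136 ≡ −1 (mod 137).
By Euler's criterion 70 is a quadratic non-residue mod 137: no k satisfies k² ≡ 70 (mod 137).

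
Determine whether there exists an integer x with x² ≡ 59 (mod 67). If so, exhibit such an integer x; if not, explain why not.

Take x = 40. Then 40² = 1600 = 23·67 + 59, so 40² ≡ 59 (mod 67).

x = 40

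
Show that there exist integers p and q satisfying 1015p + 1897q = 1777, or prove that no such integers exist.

Both 1015 and 1897 are divisible by gcd(1015, 1897) = 7, hence so is any combination 1015p + 1897q.
But 1777 = 7·253 + 6, so 7 ∤ 1777.
Therefore 1015p + 1897q = 1777 has no solution in integers.

No such integers exist.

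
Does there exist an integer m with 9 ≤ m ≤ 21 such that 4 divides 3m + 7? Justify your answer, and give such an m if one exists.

m = 11

Scanning upward from m = 9 gives 34, 37, none divisible by 4. At m = 11 we get 3·11 + 7 = 40, and 40 = 4·10.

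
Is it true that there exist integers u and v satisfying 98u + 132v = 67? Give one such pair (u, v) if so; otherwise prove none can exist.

No such integers exist.

Any value of 98u + 132v is a multiple of gcd(98, 132) = 2.
But 67 = 2·33 + 1, so 2 ∤ 67.
Hence no integers u, v satisfy the equation.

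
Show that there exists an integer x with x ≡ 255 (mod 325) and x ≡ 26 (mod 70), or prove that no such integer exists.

There is no such integer.

Both moduli are multiples of 5 = gcd(325, 70), so any solution would satisfy x ≡ 255 and x ≡ 26 modulo 5 simultaneously.
These are incompatible: 255 − 26 = 229 is not divisible by 5.
Therefore no such x exists.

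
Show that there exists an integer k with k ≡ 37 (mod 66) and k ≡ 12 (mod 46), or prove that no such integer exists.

There is no such integer.

Reduce both congruences modulo 2, which divides 66 and 46: they say k ≡ 37 (mod 2) and k ≡ 12 (mod 2).
However 37 ≡ 1 and 12 ≡ 0 (mod 2), and 1 ≠ 0.
Hence the system has no solution.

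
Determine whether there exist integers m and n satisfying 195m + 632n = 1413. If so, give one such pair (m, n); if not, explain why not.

m = 367, n = -111

195 and 632 are coprime, so 195m + 632n ranges over all of ℤ.
Dividing repeatedly: 632 = 3·195 + 47, 195 = 4·47 + 7, 47 = 6·7 + 5, 7 = 1·5 + 2, 5 = 2·2 + 1, 2 = 2·1 + 0.
Back-substituting, 1 = 5 − 2·2 = 5 − 2·(7 − 1·5) = −2·7 + 3·5 = −2·7 + 3·(47 − 6·7) = 3·47 − 20·7 = 3·47 − 20·(195 − 4·47) = −20·195 + 83·47 = −20·195 + 83·(632 − 3·195) = 83·632 − 269·195; that is, 195·(-269) + 632·83 = 1.
Scaling by 1413 gives the particular solution (m, n) = (-380097, 117279).
The general solution is m = -380097 + 632k, n = 117279 − 195k; taking k = 602 gives the smaller pair m = 367, n = -111.
Check: 195·367 + 632·(-111) = 71565 − 70152 = 1413. ✓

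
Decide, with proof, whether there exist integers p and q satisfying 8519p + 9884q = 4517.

No, no such integers exist.

gcd(8519, 9884) = 7, so every integer of the form 8519p + 9884q is a multiple of 7.
But 4517 is not a multiple of 7 (it leaves remainder 2).
Therefore 8519p + 9884q = 4517 has no solution in integers.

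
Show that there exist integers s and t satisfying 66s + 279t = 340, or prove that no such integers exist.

Any value of 66s + 279t is a multiple of gcd(66, 279) = 3.
But 340 = 3·113 + 1, so 3 ∤ 340.
So the equation is unsolvable over ℤ.

No such integers exist.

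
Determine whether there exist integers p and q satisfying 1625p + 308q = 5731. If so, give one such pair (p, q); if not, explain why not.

p = 187, q = -968

Since gcd(1625, 308) = 1, every integer is an integer combination of 1625 and 308.
Euclidean algorithm: 1625 = 5·308 + 85, 308 = 3·85 + 53, 85 = 1·53 + 32, 53 = 1·32 + 21, 32 = 1·21 + 11, 21 = 1·11 + 10, 11 = 1·10 + 1, 10 = 10·1 + 0.
Back-substituting, 1 = 11 − 1·10 = 11 − (21 − 1·11) = −21 + 2·11 = −21 + 2·(32 − 1·21) = 2·32 − 3·21 = 2·32 − 3·(53 − 1·32) = −3·53 + 5·32 = −3·53 + 5·(85 − 1·53) = 5·85 − 8·53 = 5·85 − 8·(308 − 3·85) = −8·308 + 29·85 = −8·308 + 29·(1625 − 5·308) = 29·1625 − 153·308; that is, 1625·29 + 308·(-153) = 1.
Scaling by 5731 gives the particular solution (p, q) = (166199, -876843).
Subtracting 539·308 from p and adding 539·1625 to q gives the tidier solution (187, -968).
Check: 1625·187 + 308·(-968) = 303875 − 298144 = 5731. ✓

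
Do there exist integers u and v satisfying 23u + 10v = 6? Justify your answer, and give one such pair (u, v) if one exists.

u = 2, v = -4

23 and 10 are coprime, so 23u + 10v ranges over all of ℤ.
Run the Euclidean algorithm on 23 and 10: 23 = 2·10 + 3, 10 = 3·3 + 1, 3 = 3·1 + 0.
Back-substituting, 1 = 10 − 3·3 = 10 − 3·(23 − 2·10) = −3·23 + 7·10; that is, 23·(-3) + 10·7 = 1.
Scaling by 6 gives the particular solution (u, v) = (-18, 42).
The general solution is u = -18 + 10k, v = 42 − 23k; taking k = 2 gives the smaller pair u = 2, v = -4.
Indeed 23·2 + 10·(-4) = 46 − 40 = 6.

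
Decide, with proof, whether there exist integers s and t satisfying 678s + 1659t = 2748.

Every value of 678s + 1659t is a multiple of gcd(678, 1659) = 3; since 3 ∣ 2748, solutions exist.
Dividing through by 3 reduces the equation to 226s + 553t = 916.
Dividing repeatedly: 553 = 2·226 + 101, 226 = 2·101 + 24, 101 = 4·24 + 5, 24 = 4·5 + 4, 5 = 1·4 + 1, 4 = 4·1 + 0.
Back-substituting, 1 = 5 − 1·4 = 5 − (24 − 4·5) = −24 + 5·5 = −24 + 5·(101 − 4·24) = 5·101 − 21·24 = 5·101 − 21·(226 − 2·101) = −21·226 + 47·101 = −21·226 + 47·(553 − 2·226) = 47·553 − 115·226; that is, 226·(-115) + 553·47 = 1.
Multiplying through by 916: s = (-115)·916 = -105340, t = 47·916 = 43052 is a solution.
Adding 191·553 to s and subtracting 191·226 from t gives the tidier solution (283, -114).
Indeed 678·283 + 1659·(-114) = 191874 − 189126 = 2748.

s = 283, t = -114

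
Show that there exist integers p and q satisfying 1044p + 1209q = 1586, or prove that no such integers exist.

There are no such integers.

gcd(1044, 1209) = 3, so every integer of the form 1044p + 1209q is a multiple of 3.
However 1586 leaves remainder 2 on division by 3.
Hence no integers p, q satisfy the equation.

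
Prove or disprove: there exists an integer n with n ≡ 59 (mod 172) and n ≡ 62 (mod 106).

No such integer exists.

Reduce both congruences modulo 2, which divides 172 and 106: they say n ≡ 59 (mod 2) and n ≡ 62 (mod 2).
But 59 mod 2 = 1 while 62 mod 2 = 0, a contradiction.
So no integer satisfies both congruences.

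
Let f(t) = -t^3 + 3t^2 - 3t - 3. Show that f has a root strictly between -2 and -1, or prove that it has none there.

The endpoint values f(-2) = 23 and f(-1) = 4 are both positive. Claim: f(t) > 0 for every t in (-2, -1).
Substitute t = -1 − u, where 0 < u < 1 on the interval. Expanding, f(-1 − u) = u^3 + 6u^2 + 12u + 4.
All 4 nonzero coefficients of this polynomial in u are positive; hence for u > 0 the value is a sum of positive terms (the constant 4 among them).
Therefore f(t) > 0 throughout (-2, -1), and f has no zero there.

No.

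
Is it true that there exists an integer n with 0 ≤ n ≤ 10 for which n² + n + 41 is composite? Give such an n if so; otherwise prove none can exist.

The values for n = 0, 1, …, 10 are 41, 43, 47, 53, 61, 71, 83, 97, 113, 131, 151, and each of these is prime.
So no value in the range makes the expression composite.

No, no such integer n in that range exists.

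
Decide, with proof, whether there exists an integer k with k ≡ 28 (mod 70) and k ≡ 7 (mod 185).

No, no such integer exists.

Reduce both congruences modulo 5, which divides 70 and 185: they say k ≡ 28 (mod 5) and k ≡ 7 (mod 5).
These are incompatible: 28 − 7 = 21 is not divisible by 5.
So no integer satisfies both congruences.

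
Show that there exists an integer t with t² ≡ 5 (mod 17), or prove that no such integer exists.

There is no such integer.

Squares mod 17 repeat after t = 8 (as (−t)² = t²); for t = 0..8 they are 0, 1, 4, 9, 16, 8, 2, 15, 13.
So the quadratic residues mod 17 are {0, 1, 2, 4, 8, 9, 13, 15, 16}, and 5 is not among them.
Hence no integer t has t² ≡ 5 (mod 17).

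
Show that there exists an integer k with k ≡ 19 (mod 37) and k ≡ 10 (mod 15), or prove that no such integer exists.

k = 130

The moduli 37 and 15 are coprime, so by the Chinese Remainder Theorem a unique solution modulo 555 exists.
Write k = 19 + 37t and require 19 + 37t ≡ 10 (mod 15), i.e. 37t ≡ 6 (mod 15).
37 ≡ 7 (mod 15), so this reads 7t ≡ 6 (mod 15). To invert 7 modulo 15: 15 = 2·7 + 1, 7 = 7·1 + 0, and unwinding, 1 = 15 − 2·7. Thus 7⁻¹ ≡ -2 ≡ 13 (mod 15).
Multiplying by 13: t ≡ 13·6 = 78 ≡ 3 (mod 15).
Taking t = 3 gives k = 19 + 37·3 = 130.
Indeed 130 ≡ 19 (mod 37) and 130 ≡ 10 (mod 15).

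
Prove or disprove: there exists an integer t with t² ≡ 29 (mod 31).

No, no such integer exists.

Apply Euler's criterion with the prime 31: 29 is a quadratic residue iff 29^15 ≡ 1 (mod 31), and a non-residue iff it is ≡ −1.
Squaring successively (mod 31): 29^2 = 841 ≡ 4; 29^4 ≡ 4² = 16 ≡ 16; 29^8 ≡ 16² = 256 ≡ 8.
Since 15 = 8 + 4 + 2 + 1, 29^15 ≡ 8 · 16 · 4 · 29; multiplying out mod 31: 8·16 = 128 ≡ 4, then 4·4 = 16 ≡ 16, then 16·29 = 464 ≡ 30. Thus 29^15 ≡ 30 ≡ −1 (mod 31).
The value −1 means 29 is a non-residue modulo 31, so t² ≡ 29 (mod 31) is impossible.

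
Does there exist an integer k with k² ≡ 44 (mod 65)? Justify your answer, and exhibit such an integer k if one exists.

Work modulo the divisor 13 of 65. If k² ≡ 44 (mod 65) then k² ≡ 5 (mod 13).
Computing k² mod 13 for k = 0, 1, …, 6 (enough, by the symmetry k ↦ 13 − k) gives 0, 1, 4, 9, 3, 12, 10.
The set of squares mod 13 is therefore {0, 1, 3, 4, 9, 10, 12}, which does not contain 5.
Hence no integer k has k² ≡ 44 (mod 65).

No, no such integer exists.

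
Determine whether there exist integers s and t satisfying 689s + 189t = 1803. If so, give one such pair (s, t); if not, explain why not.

Since gcd(689, 189) = 1, every integer is an integer combination of 689 and 189.
Dividing repeatedly: 689 = 3·189 + 122, 189 = 1·122 + 67, 122 = 1·67 + 55, 67 = 1·55 + 12, 55 = 4·12 + 7, 12 = 1·7 + 5, 7 = 1·5 + 2, 5 = 2·2 + 1, 2 = 2·1 + 0.
Working back up the chain: 1 = 5 − 2·2 = 5 − 2·(7 − 1·5) = −2·7 + 3·5 = −2·7 + 3·(12 − 1·7) = 3·12 − 5·7 = 3·12 − 5·(55 − 4·12) = −5·55 + 23·12 = −5·55 + 23·(67 − 1·55) = 23·67 − 28·55 = 23·67 − 28·(122 − 1·67) = −28·122 + 51·67 = −28·122 + 51·(189 − 1·122) = 51·189 − 79·122 = 51·189 − 79·(689 − 3·189) = −79·689 + 288·189. So 689·(-79) + 189·288 = 1.
Multiplying through by 1803: s = (-79)·1803 = -142437, t = 288·1803 = 519264 is a solution.
Shifting by a multiple of (189, −689) keeps it a solution: s = -142437 + 754·189 = 69, t = 519264 − 754·689 = -242.
Check: 689·69 + 189·(-242) = 47541 − 45738 = 1803. ✓

s = 69, t = -242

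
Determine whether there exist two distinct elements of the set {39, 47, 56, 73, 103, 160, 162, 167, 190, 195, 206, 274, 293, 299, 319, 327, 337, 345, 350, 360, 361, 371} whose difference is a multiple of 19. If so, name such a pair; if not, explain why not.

56 and 360 are such a pair.

Reduce each element mod 19: 39↦1, 47↦9, 56↦18, 73↦16, 103↦8, 160↦8, 162↦10, 167↦15, 190↦0, 195↦5, 206↦16, 274↦8, 293↦8, 299↦14, 319↦15, 327↦4, 337↦14, 345↦3, 350↦8, 360↦18, 361↦0, 371↦10. The residue 18 repeats (at 56 and 360), and 360 − 56 = 304 = 16·19.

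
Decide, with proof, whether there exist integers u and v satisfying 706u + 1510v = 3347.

Both 706 and 1510 are divisible by gcd(706, 1510) = 2, hence so is any combination 706u + 1510v.
However 3347 leaves remainder 1 on division by 2.
Hence no integers u, v satisfy the equation.

No such integers exist.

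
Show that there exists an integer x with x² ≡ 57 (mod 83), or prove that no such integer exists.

No, no such integer exists.

Apply Euler's criterion with the prime 83: 57 is a quadratic residue iff 57^41 ≡ 1 (mod 83), and a non-residue iff it is ≡ −1.
Repeated squaring mod 83: 57^2 = 3249 ≡ 12; 57^4 ≡ 12² = 144 ≡ 61; 57^8 ≡ 61² = 3721 ≡ 69; 57^16 ≡ 69² = 4761 ≡ 30; 57^32 ≡ 30² = 900 ≡ 70.
Since 41 = 32 + 8 + 1, 57^41 ≡ 70 · 69 · 57; multiplying out mod 83: 70·69 = 4830 ≡ 16, then 16·57 = 912 ≡ 82. Thus 57^41 ≡ 82 ≡ −1 (mod 83).
By Euler's criterion 57 is a quadratic non-residue mod 83: no x satisfies x² ≡ 57 (mod 83).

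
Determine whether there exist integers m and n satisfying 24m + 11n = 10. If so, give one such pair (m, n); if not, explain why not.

m = 5, n = -10

Since gcd(24, 11) = 1, every integer is an integer combination of 24 and 11.
Euclidean algorithm: 24 = 2·11 + 2, 11 = 5·2 + 1, 2 = 2·1 + 0.
Working back up the chain: 1 = 11 − 5·2 = 11 − 5·(24 − 2·11) = −5·24 + 11·11. So 24·(-5) + 11·11 = 1.
Multiplying through by 10: m = (-5)·10 = -50, n = 11·10 = 110 is a solution.
The general solution is m = -50 + 11k, n = 110 − 24k; taking k = 5 gives the smaller pair m = 5, n = -10.
Indeed 24·5 + 11·(-10) = 120 − 110 = 10.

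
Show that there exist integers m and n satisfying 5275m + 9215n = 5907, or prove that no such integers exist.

Both 5275 and 9215 are divisible by gcd(5275, 9215) = 5, hence so is any combination 5275m + 9215n.
However 5907 leaves remainder 2 on division by 5.
Hence no integers m, n satisfy the equation.

No, no such integers exist.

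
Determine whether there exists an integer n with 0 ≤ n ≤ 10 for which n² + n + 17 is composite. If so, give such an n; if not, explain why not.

The values for n = 0, 1, …, 10 are 17, 19, 23, 29, 37, 47, 59, 73, 89, 107, 127, and each of these is prime.
So no value in the range makes the expression composite.

No, no such integer n in that range exists.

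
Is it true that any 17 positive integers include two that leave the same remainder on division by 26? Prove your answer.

Take the 17 consecutive integers 37, 38, …, 53: their residues mod 26 are all distinct because 17 ≤ 26.
So no two of them leave the same remainder on division by 26; the claim fails for this set.

No; for instance {37, 38, 39, 40, 41, 42, 43, 44, 45, 46, 47, 48, 49, 50, 51, 52, 53} is a counterexample.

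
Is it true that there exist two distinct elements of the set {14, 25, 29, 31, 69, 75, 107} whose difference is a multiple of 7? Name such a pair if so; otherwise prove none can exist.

Residues mod 7: 14↦0, 25↦4, 29↦1, 31↦3, 69↦6, 75↦5, 107↦2.
No residue repeats among the 7 elements, so no pair has difference ≡ 0 (mod 7).

There is no such pair.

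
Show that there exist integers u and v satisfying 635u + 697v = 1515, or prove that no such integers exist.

Since gcd(635, 697) = 1, every integer is an integer combination of 635 and 697.
Run the Euclidean algorithm on 697 and 635: 697 = 1·635 + 62, 635 = 10·62 + 15, 62 = 4·15 + 2, 15 = 7·2 + 1, 2 = 2·1 + 0.
Unwinding: 1 = 15 − 7·2 = 15 − 7·(62 − 4·15) = −7·62 + 29·15 = −7·62 + 29·(635 − 10·62) = 29·635 − 297·62 = 29·635 − 297·(697 − 1·635) = −297·697 + 326·635, i.e. 635·326 + 697·(-297) = 1.
Scaling by 1515 gives the particular solution (u, v) = (493890, -449955).
Shifting by a multiple of (697, −635) keeps it a solution: u = 493890 − 708·697 = 414, v = -449955 + 708·635 = -375.
Indeed 635·414 + 697·(-375) = 262890 − 261375 = 1515.

u = 414, v = -375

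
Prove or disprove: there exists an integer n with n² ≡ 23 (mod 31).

No such integer exists.

Apply Euler's criterion with the prime 31: 23 is a quadratic residue iff 23^15 ≡ 1 (mod 31), and a non-residue iff it is ≡ −1.
Squaring successively (mod 31): 23^2 = 529 ≡ 2; 23^4 ≡ 2² = 4 ≡ 4; 23^8 ≡ 4² = 16 ≡ 16.
Since 15 = 8 + 4 + 2 + 1, 23^15 ≡ 16 · 4 · 2 · 23; multiplying out mod 31: 16·4 = 64 ≡ 2, then 2·2 = 4 ≡ 4, then 4·23 = 92 ≡ 30. Thus 23^15 ≡ 30 ≡ −1 (mod 31).
The value −1 means 23 is a non-residue modulo 31, so n² ≡ 23 (mod 31) is impossible.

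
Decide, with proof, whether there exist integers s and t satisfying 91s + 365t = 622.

s = 67, t = -15

Since gcd(91, 365) = 1, every integer is an integer combination of 91 and 365.
Euclidean algorithm: 365 = 4·91 + 1, 91 = 91·1 + 0.
Back-substituting, 1 = 365 − 4·91; that is, 91·(-4) + 365·1 = 1.
Scaling by 622 gives the particular solution (s, t) = (-2488, 622).
Shifting by a multiple of (365, −91) keeps it a solution: s = -2488 + 7·365 = 67, t = 622 − 7·91 = -15.
Indeed 91·67 + 365·(-15) = 6097 − 5475 = 622.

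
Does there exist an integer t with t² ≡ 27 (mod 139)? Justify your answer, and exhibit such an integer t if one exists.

No, no such integer exists.

139 is prime, so by Euler's criterion 27 is a square mod 139 iff 27^((139−1)/2) = 27^69 ≡ 1 (mod 139).
Squaring successively (mod 139): 27^2 = 729 ≡ 34; 27^4 ≡ 34² = 1156 ≡ 44; 27^8 ≡ 44² = 1936 ≡ 129; 27^16 ≡ 129² = 16641 ≡ 100; 27^32 ≡ 100² = 10000 ≡ 131; 27^64 ≡ 131² = 17161 ≡ 64.
Since 69 = 64 + 4 + 1, 27^69 ≡ 64 · 44 · 27; multiplying out mod 139: 64·44 = 2816 ≡ 36, then 36·27 = 972 ≡ 138. Thus 27^69 ≡ 138 ≡ −1 (mod 139).
The value −1 means 27 is a non-residue modulo 139, so t² ≡ 27 (mod 139) is impossible.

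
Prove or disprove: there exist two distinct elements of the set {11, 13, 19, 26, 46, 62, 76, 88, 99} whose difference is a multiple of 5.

11 mod 5 = 1 and 26 mod 5 = 1, so 26 − 11 = 15 = 3·5.

11 and 26 are such a pair.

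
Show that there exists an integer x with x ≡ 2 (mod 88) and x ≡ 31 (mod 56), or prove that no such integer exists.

No, no such integer exists.

gcd(88, 56) = 8. If x ≡ 2 (mod 88) and x ≡ 31 (mod 56), then x ≡ 2 (mod 8) and x ≡ 31 (mod 8).
However 2 ≡ 2 and 31 ≡ 7 (mod 8), and 2 ≠ 7.
Hence the system has no solution.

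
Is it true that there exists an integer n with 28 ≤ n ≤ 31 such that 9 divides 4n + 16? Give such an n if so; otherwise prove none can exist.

For n = 28, 29, 30, 31 the values of 4n + 16 modulo 9 are 2, 6, 1, 5 respectively.
The residue 0 does not occur, so no n in [28, 31] makes 4n + 16 a multiple of 9.

No such integer n in that range exists.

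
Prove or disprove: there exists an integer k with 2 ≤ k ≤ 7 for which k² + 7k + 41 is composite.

k = 6

At k = 6: 6² + 7·6 + 41 = 119 = 7·17, which is composite.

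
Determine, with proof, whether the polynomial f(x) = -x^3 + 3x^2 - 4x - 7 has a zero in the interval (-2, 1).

f(-2) = 21 and f(1) = -9, which have opposite signs.
As a polynomial, f is continuous on every closed interval.
By the Intermediate Value Theorem f must vanish at some point of (-2, 1).

Yes, f has a root in the interval.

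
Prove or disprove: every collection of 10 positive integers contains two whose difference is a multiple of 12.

Try 10 consecutive integers, 57, 58, …, 66. Their remainders mod 12 are 9, 10, 11, 0, 1, 2, 3, 4, 5, 6 — pairwise different, as any 10 ≤ 12 consecutive integers have distinct residues.
Any two of them differ by at most 9 < 12 and by at least 1, so no difference is a multiple of 12.

No; for instance {57, 58, 59, 60, 61, 62, 63, 64, 65, 66} is a counterexample.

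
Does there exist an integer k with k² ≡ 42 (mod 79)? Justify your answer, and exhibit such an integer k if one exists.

k = 11

k = 11 works: 11² = 121, and 121 − 42 = 79 = 1·79.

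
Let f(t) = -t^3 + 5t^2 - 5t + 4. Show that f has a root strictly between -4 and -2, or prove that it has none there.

No such root exists.

The endpoint values f(-4) = 168 and f(-2) = 42 are both positive. Claim: f(t) > 0 for every t in (-4, -2).
Shift to the endpoint -2: with t = -2 − u (0 < u < 2), one computes f(-2 − u) = u^3 + 11u^2 + 37u + 42.
The nonzero coefficients here are all positive, so for u > 0 every term is positive (or zero), and the constant term 42 is strictly positive.
Therefore f(t) > 0 throughout (-4, -2), and f has no zero there.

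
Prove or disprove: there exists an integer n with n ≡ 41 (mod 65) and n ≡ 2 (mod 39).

Here gcd(65, 39) = 13, and both 41 and 2 leave remainder 2 mod 13, so the system is consistent.
In fact n = 41 itself already satisfies 41 mod 39 = 2.
Verify: 41 = 0·65 + 41 and 41 = 1·39 + 2. ✓

n = 41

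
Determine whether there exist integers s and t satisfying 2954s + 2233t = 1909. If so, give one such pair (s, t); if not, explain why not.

Any value of 2954s + 2233t is a multiple of gcd(2954, 2233) = 7.
But 1909 is not a multiple of 7 (it leaves remainder 5).
So the equation is unsolvable over ℤ.

There are no such integers.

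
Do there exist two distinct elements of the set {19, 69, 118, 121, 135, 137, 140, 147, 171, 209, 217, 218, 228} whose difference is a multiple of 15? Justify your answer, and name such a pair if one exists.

There is no such pair.

Reduce each element modulo 15: 19↦4, 69↦9, 118↦13, 121↦1, 135↦0, 137↦2, 140↦5, 147↦12, 171↦6, 209↦14, 217↦7, 218↦8, 228↦3.
These 13 residues are pairwise different, hence no difference of two elements is divisible by 15.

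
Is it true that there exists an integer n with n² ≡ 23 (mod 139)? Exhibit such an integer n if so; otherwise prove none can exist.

There is no such integer.

Apply Euler's criterion with the prime 139: 23 is a quadratic residue iff 23^69 ≡ 1 (mod 139), and a non-residue iff it is ≡ −1.
Repeated squaring mod 139: 23^2 = 529 ≡ 112; 23^4 ≡ 112² = 12544 ≡ 34; 23^8 ≡ 34² = 1156 ≡ 44; 23^16 ≡ 44² = 1936 ≡ 129; 23^32 ≡ 129² = 16641 ≡ 100; 23^64 ≡ 100² = 10000 ≡ 131.
Since 69 = 64 + 4 + 1, 23^69 ≡ 131 · 34 · 23; multiplying out mod 139: 131·34 = 4454 ≡ 6, then 6·23 = 138 ≡ 138. Thus 23^69 ≡ 138 ≡ −1 (mod 139).
By Euler's criterion 23 is a quadratic non-residue mod 139: no n satisfies n² ≡ 23 (mod 139).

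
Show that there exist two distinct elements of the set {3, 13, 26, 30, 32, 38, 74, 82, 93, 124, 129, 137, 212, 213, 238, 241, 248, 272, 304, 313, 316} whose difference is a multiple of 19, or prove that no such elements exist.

3 and 212 are such a pair.

3 mod 19 = 3 and 212 mod 19 = 3, so 212 − 3 = 209 = 11·19.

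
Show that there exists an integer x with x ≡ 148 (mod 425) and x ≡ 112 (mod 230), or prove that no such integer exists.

No such integer exists.

Both moduli are multiples of 5 = gcd(425, 230), so any solution would satisfy x ≡ 148 and x ≡ 112 modulo 5 simultaneously.
But 148 mod 5 = 3 while 112 mod 5 = 2, a contradiction.
Hence the system has no solution.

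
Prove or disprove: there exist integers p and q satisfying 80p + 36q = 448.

p = 2, q = 8

Since gcd(80, 36) = 4 and 448 = 4·112, Bézout's identity guarantees a solution.
Dividing through by 4 reduces the equation to 20p + 9q = 112.
Run the Euclidean algorithm on 20 and 9: 20 = 2·9 + 2, 9 = 4·2 + 1, 2 = 2·1 + 0.
Unwinding: 1 = 9 − 4·2 = 9 − 4·(20 − 2·9) = −4·20 + 9·9, i.e. 20·(-4) + 9·9 = 1.
Times 112: 20·(-448) + 9·1008 = 112, so (-448, 1008) solves it.
Adding 50·9 to p and subtracting 50·20 from q gives the tidier solution (2, 8).
Indeed 80·2 + 36·8 = 160 + 288 = 448.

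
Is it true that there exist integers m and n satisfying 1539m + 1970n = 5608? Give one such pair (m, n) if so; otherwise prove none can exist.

Since gcd(1539, 1970) = 1, every integer is an integer combination of 1539 and 1970.
Run the Euclidean algorithm on 1970 and 1539: 1970 = 1·1539 + 431, 1539 = 3·431 + 246, 431 = 1·246 + 185, 246 = 1·185 + 61, 185 = 3·61 + 2, 61 = 30·2 + 1, 2 = 2·1 + 0.
Working back up the chain: 1 = 61 − 30·2 = 61 − 30·(185 − 3·61) = −30·185 + 91·61 = −30·185 + 91·(246 − 1·185) = 91·246 − 121·185 = 91·246 − 121·(431 − 1·246) = −121·431 + 212·246 = −121·431 + 212·(1539 − 3·431) = 212·1539 − 757·431 = 212·1539 − 757·(1970 − 1·1539) = −757·1970 + 969·1539. So 1539·969 + 1970·(-757) = 1.
Times 5608: 1539·5434152 + 1970·(-4245256) = 5608, so (5434152, -4245256) solves it.
The general solution is m = 5434152 + 1970k, n = -4245256 − 1539k; taking k = -2758 gives the smaller pair m = 892, n = -694.
Check: 1539·892 + 1970·(-694) = 1372788 − 1367180 = 5608. ✓

m = 892, n = -694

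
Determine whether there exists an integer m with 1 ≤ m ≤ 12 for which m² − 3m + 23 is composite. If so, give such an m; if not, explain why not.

At m = 9: 9² − 3·9 + 23 = 77 = 7·11, which is composite.

m = 9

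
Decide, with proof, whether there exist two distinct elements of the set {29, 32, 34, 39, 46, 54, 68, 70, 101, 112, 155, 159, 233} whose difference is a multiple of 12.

Yes: 29 and 101.

29 mod 12 = 5 and 101 mod 12 = 5, so 101 − 29 = 72 = 6·12.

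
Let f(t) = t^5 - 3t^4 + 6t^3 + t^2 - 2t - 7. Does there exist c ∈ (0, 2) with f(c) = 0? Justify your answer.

Such a root exists.

f(0) = -7 and f(2) = 25, which have opposite signs.
As a polynomial, f is continuous on every closed interval.
By the Intermediate Value Theorem f must vanish at some point of (0, 2).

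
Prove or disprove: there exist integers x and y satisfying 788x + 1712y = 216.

gcd(788, 1712) = 4, and 4 divides 216, so integer solutions exist.
Dividing through by 4 reduces the equation to 197x + 428y = 54.
Dividing repeatedly: 428 = 2·197 + 34, 197 = 5·34 + 27, 34 = 1·27 + 7, 27 = 3·7 + 6, 7 = 1·6 + 1, 6 = 6·1 + 0.
Working back up the chain: 1 = 7 − 1·6 = 7 − (27 − 3·7) = −27 + 4·7 = −27 + 4·(34 − 1·27) = 4·34 − 5·27 = 4·34 − 5·(197 − 5·34) = −5·197 + 29·34 = −5·197 + 29·(428 − 2·197) = 29·428 − 63·197. So 197·(-63) + 428·29 = 1.
Multiplying through by 54: x = (-63)·54 = -3402, y = 29·54 = 1566 is a solution.
Adding 8·428 to x and subtracting 8·197 from y gives the tidier solution (22, -10).
Indeed 788·22 + 1712·(-10) = 17336 − 17120 = 216.

x = 22, y = -10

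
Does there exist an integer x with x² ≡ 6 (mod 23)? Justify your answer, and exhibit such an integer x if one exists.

Take x = 12. Then 12² = 144 = 6·23 + 6, so 12² ≡ 6 (mod 23).

x = 12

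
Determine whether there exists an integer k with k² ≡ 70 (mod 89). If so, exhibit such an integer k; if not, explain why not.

Apply Euler's criterion with the prime 89: 70 is a quadratic residue iff 70^44 ≡ 1 (mod 89), and a non-residue iff it is ≡ −1.
Repeated squaring mod 89: 70^2 = 4900 ≡ 5; 70^4 ≡ 5² = 25 ≡ 25; 70^8 ≡ 25² = 625 ≡ 2; 70^16 ≡ 2² = 4 ≡ 4; 70^32 ≡ 4² = 16 ≡ 16.
Since 44 = 32 + 8 + 4, 70^44 ≡ 16 · 2 · 25; multiplying out mod 89: 16·2 = 32 ≡ 32, then 32·25 = 800 ≡ 88. Thus 70^44 ≡ 88 ≡ −1 (mod 89).
By Euler's criterion 70 is a quadratic non-residue mod 89: no k satisfies k² ≡ 70 (mod 89).

No, no such integer exists.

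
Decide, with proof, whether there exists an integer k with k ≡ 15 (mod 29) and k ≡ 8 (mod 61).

k = 740

gcd(29, 61) = 1, so the Chinese Remainder Theorem guarantees exactly one residue class mod 1769 satisfying both.
Any solution of the first congruence is k = 15 + 29t; substituting into the second, 29t ≡ 8 − 15 ≡ 54 (mod 61).
Invert 29 mod 61 by the Euclidean algorithm: 61 = 2·29 + 3, 29 = 9·3 + 2, 3 = 1·2 + 1, 2 = 2·1 + 0; back-substituting, 1 = 3 − 1·2 = 3 − (29 − 9·3) = −29 + 10·3 = −29 + 10·(61 − 2·29) = 10·61 − 21·29. Hence 29·(-21) ≡ 1, so 29⁻¹ ≡ -21 ≡ 40 (mod 61).
Multiplying by 40: t ≡ 40·54 = 2160 ≡ 25 (mod 61).
With t = 25: k = 15 + 29·25 = 740.
Indeed 740 ≡ 15 (mod 29) and 740 ≡ 8 (mod 61).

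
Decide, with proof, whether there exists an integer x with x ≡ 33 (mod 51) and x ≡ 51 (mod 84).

gcd(51, 84) = 3. A simultaneous solution exists iff 33 ≡ 51 (mod 3); here 33 mod 3 = 0 = 51 mod 3, so it does.
The integers ≡ 33 (mod 51) are 33, 84, 135, …; their remainders mod 84 are 33, 0, 51, so x = 135 is the first that is ≡ 51 (mod 84).
Check: 135 mod 51 = 33, 135 mod 84 = 51. ✓

x = 135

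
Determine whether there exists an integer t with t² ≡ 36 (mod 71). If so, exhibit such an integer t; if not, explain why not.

t = 65 works: 65² = 4225, and 4225 − 36 = 4189 = 59·71.

t = 65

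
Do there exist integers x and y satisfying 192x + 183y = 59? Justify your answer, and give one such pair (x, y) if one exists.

No such integers exist.

gcd(192, 183) = 3, so every integer of the form 192x + 183y is a multiple of 3.
But 59 is not a multiple of 3 (it leaves remainder 2).
Hence no integers x, y satisfy the equation.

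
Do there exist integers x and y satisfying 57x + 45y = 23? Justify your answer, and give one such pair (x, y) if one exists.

Any value of 57x + 45y is a multiple of gcd(57, 45) = 3.
But 23 is not a multiple of 3 (it leaves remainder 2).
So the equation is unsolvable over ℤ.

No such integers exist.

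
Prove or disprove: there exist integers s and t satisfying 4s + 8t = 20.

Every value of 4s + 8t is a multiple of gcd(4, 8) = 4; since 4 ∣ 20, solutions exist.
Dividing through by 4 reduces the equation to 1s + 2t = 5.
The coefficient of s is 1, so setting t = 0 and s = 5 already solves it.
Subtracting 2·2 from s and adding 2·1 to t gives the tidier solution (1, 2).
Indeed 4·1 + 8·2 = 4 + 16 = 20.

s = 1, t = 2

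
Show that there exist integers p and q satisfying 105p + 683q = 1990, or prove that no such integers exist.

Since gcd(105, 683) = 1, every integer is an integer combination of 105 and 683.
Euclidean algorithm: 683 = 6·105 + 53, 105 = 1·53 + 52, 53 = 1·52 + 1, 52 = 52·1 + 0.
Back-substituting, 1 = 53 − 1·52 = 53 − (105 − 1·53) = −105 + 2·53 = −105 + 2·(683 − 6·105) = 2·683 − 13·105; that is, 105·(-13) + 683·2 = 1.
Multiplying through by 1990: p = (-13)·1990 = -25870, q = 2·1990 = 3980 is a solution.
Shifting by a multiple of (683, −105) keeps it a solution: p = -25870 + 38·683 = 84, q = 3980 − 38·105 = -10.
Indeed 105·84 + 683·(-10) = 8820 − 6830 = 1990.

p = 84, q = -10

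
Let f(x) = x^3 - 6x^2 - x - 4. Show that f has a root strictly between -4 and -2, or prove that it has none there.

No such root exists.

The endpoint values f(-4) = -160 and f(-2) = -34 are both negative. Claim: f(x) < 0 for every x in (-4, -2).
Substitute x = -2 − u, where 0 < u < 2 on the interval. Expanding, f(-2 − u) = -u^3 - 12u^2 - 35u - 34.
All 4 nonzero coefficients of this polynomial in u are negative; hence for u > 0 the value is a sum of negative terms (the constant -34 among them).
So f is strictly negative on (-4, -2); no root exists in the interval.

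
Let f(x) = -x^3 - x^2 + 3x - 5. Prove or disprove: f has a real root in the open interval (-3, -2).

f(-3) = 4 and f(-2) = -7, which have opposite signs.
Since f is a polynomial it is continuous on [-3, -2].
By the Intermediate Value Theorem, f takes the value 0 somewhere in the open interval.

Such a root exists.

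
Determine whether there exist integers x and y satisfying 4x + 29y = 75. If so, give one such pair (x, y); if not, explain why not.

x = 26, y = -1

Since gcd(4, 29) = 1, every integer is an integer combination of 4 and 29.
Run the Euclidean algorithm on 29 and 4: 29 = 7·4 + 1, 4 = 4·1 + 0.
Working back up the chain: 1 = 29 − 7·4. So 4·(-7) + 29·1 = 1.
Multiplying through by 75: x = (-7)·75 = -525, y = 1·75 = 75 is a solution.
Shifting by a multiple of (29, −4) keeps it a solution: x = -525 + 19·29 = 26, y = 75 − 19·4 = -1.
Indeed 4·26 + 29·(-1) = 104 − 29 = 75.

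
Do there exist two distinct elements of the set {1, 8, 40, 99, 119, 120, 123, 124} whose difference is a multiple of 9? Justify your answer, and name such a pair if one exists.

Residues mod 9: 1↦1, 8↦8, 40↦4, 99↦0, 119↦2, 120↦3, 123↦6, 124↦7.
No residue repeats among the 8 elements, so no pair has difference ≡ 0 (mod 9).

There is no such pair.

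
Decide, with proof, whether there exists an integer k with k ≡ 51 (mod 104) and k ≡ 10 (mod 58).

Both moduli are multiples of 2 = gcd(104, 58), so any solution would satisfy k ≡ 51 and k ≡ 10 modulo 2 simultaneously.
However 51 ≡ 1 and 10 ≡ 0 (mod 2), and 1 ≠ 0.
So no integer satisfies both congruences.

No such integer exists.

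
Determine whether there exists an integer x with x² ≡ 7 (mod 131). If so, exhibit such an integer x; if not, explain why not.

x = 20

x = 20 works: 20² = 400, and 400 − 7 = 393 = 3·131.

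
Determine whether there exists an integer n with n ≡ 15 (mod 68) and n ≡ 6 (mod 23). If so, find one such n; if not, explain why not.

gcd(68, 23) = 1, so the Chinese Remainder Theorem guarantees exactly one residue class mod 1564 satisfying both.
Write n = 15 + 68t and require 15 + 68t ≡ 6 (mod 23), i.e. 68t ≡ 14 (mod 23).
68 ≡ 22 (mod 23), so this reads 22t ≡ 14 (mod 23). Note 22·22 = 484 ≡ 1 (mod 23) (as 484 − 1 = 21·23), so 22⁻¹ ≡ 22.
Therefore t ≡ 22·14 = 308 ≡ 9 (mod 23).
With t = 9: n = 15 + 68·9 = 627.
Indeed 627 ≡ 15 (mod 68) and 627 ≡ 6 (mod 23).

n = 627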